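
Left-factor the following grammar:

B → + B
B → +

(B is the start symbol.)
Left-factoring transforms A → αβ₁ | αβ₂ into A → αA' and A' → β₁ | β₂
(α is the longest common prefix among the alternatives). Repeat until
no nonterminal has two alternatives with a common prefix.

Round 1: B has alternatives sharing prefix '+'. Introduce B': B → + B'
  Add: B' → B
  Add: B' → ε

No remaining common prefixes — done.

Resulting grammar:
B → + B'
B' → B
B' → ε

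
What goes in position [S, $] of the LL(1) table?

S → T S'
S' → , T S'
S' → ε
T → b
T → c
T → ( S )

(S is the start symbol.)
To find M[S, $], we find productions for S where $ is in the predict set (PREDICT(N → α) = (FIRST(α) \ {ε}) ∪ (FOLLOW(N) if α ⇒* ε)).

Relevant sets:
  FIRST(T) = { '(', 'b', 'c' }

S → T S': PREDICT = { '(', 'b', 'c' }

M[S, $] is empty (no production applies)

Answer: Empty (error entry)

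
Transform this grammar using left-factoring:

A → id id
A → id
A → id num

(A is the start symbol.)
Left-factoring transforms A → αβ₁ | αβ₂ into A → αA' and A' → β₁ | β₂
(α is the longest common prefix among the alternatives). Repeat until
no nonterminal has two alternatives with a common prefix.

Round 1: A has alternatives sharing prefix 'id'. Introduce A': A → id A'
  Add: A' → id
  Add: A' → ε
  Add: A' → num

No remaining common prefixes — done.

Resulting grammar:
A → id A'
A' → id
A' → ε
A' → num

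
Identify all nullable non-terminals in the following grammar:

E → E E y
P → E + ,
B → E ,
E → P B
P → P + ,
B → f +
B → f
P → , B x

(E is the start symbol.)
None

A non-terminal is nullable if it can derive ε (the empty string): either it has an ε-production, or it has a production whose right-hand side consists entirely of nullable non-terminals.

There are no ε-productions, so no non-terminal can derive ε.
No non-terminals are nullable.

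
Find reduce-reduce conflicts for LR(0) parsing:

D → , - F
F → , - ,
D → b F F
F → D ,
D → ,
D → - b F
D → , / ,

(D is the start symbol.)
Yes — I13: [D → , .] vs [F → , - , .]

A reduce-reduce conflict occurs when an LR(0) state has two complete items [A → α .] and [B → β .] — both call for a reduction, and with no lookahead the parser cannot choose between them.

Augment with D' → D and build the canonical LR(0) collection (I0 = CLOSURE({[D' → . D]}), then GOTO on every symbol after a dot until no new states appear). It has 18 states:
  I0: { [D → . , - F], [D → . , / ,], [D → . ,], [D → . - b F], [D → . b F F], [D' → . D] }  — shift
  I1: { [D → , . - F], [D → , . / ,], [D → , .] }  — shift, reduce
  I2: { [D → - . b F] }  — shift
  I3: { [D' → D .] }  — accept
  I4: { [D → . , - F], [D → . , / ,], [D → . ,], [D → . - b F], [D → . b F F], [D → b . F F], [F → . , - ,], [F → . D ,] }  — shift
  I5: { [D → , . - F], [D → , . / ,], [D → , .], [F → , . - ,] }  — shift, reduce
  I6: { [F → D . ,] }  — shift
  I7: { [D → . , - F], [D → . , / ,], [D → . ,], [D → . - b F], [D → . b F F], [D → b F . F], [F → . , - ,], [F → . D ,] }  — shift
  I8: { [D → b F F .] }  — reduce
  I9: { [F → D , .] }  — reduce
  I10: { [D → , - . F], [D → . , - F], [D → . , / ,], [D → . ,], [D → . - b F], [D → . b F F], [F → , - . ,], [F → . , - ,], [F → . D ,] }  — shift
  I11: { [D → , / . ,] }  — shift
  I12: { [D → , / , .] }  — reduce
  I13: { [D → , . - F], [D → , . / ,], [D → , .], [F → , - , .], [F → , . - ,] }  — shift, 2 reduces
  I14: { [D → , - F .] }  — reduce
  I15: { [D → - b . F], [D → . , - F], [D → . , / ,], [D → . ,], [D → . - b F], [D → . b F F], [F → . , - ,], [F → . D ,] }  — shift
  I16: { [D → - b F .] }  — reduce
  I17: { [D → , - . F], [D → . , - F], [D → . , / ,], [D → . ,], [D → . - b F], [D → . b F F], [F → . , - ,], [F → . D ,] }  — shift

I13 contains complete items [D → , .], [F → , - , .] — reduce-reduce conflict.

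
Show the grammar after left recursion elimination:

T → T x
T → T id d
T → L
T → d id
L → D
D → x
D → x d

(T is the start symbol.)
T → L T'
T → d id T'
T' → x T'
T' → id d T'
T' → ε
L → D
D → x
D → x d

T is directly left-recursive. The standard transformation for
  A → A α₁ | ... | A α_m | β₁ | ... | β_n
is
  A  → β₁ A' | ... | β_n A'
  A' → α₁ A' | ... | α_m A' | ε

T → L becomes T → L T'
T → d id becomes T → d id T'
T → T x becomes T' → x T'
T → T id d becomes T' → id d T'
Add T' → ε

Productions for other non-terminals are unchanged:
  L → D
  D → x
  D → x d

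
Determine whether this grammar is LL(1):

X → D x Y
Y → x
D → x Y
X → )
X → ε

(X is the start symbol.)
A grammar is LL(1) if for each non-terminal N with multiple productions, the predict sets of those productions are pairwise disjoint, where PREDICT(N → α) = (FIRST(α) \ {ε}) ∪ (FOLLOW(N) if α ⇒* ε).

Relevant sets:
  FIRST(D) = { 'x' }
  FOLLOW(X) = { $ }

For X:
  PREDICT(X → D x Y) = { 'x' }
  PREDICT(X → ')') = { ')' }
  PREDICT(X → ε) = { $ }
Y, D have a single production, so nothing to check there.

All predict sets are disjoint. The grammar IS LL(1).

Answer: Yes, the grammar is LL(1).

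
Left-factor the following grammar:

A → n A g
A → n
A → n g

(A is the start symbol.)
Left-factoring transforms A → αβ₁ | αβ₂ into A → αA' and A' → β₁ | β₂
(α is the longest common prefix among the alternatives). Repeat until
no nonterminal has two alternatives with a common prefix.

Round 1: A has alternatives sharing prefix 'n'. Introduce A': A → n A'
  Add: A' → A g
  Add: A' → ε
  Add: A' → g

No remaining common prefixes — done.

Resulting grammar:
A → n A'
A' → A g
A' → ε
A' → g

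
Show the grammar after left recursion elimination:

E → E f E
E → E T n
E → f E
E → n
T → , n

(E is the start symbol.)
E is directly left-recursive. The standard transformation for
  A → A α₁ | ... | A α_m | β₁ | ... | β_n
is
  A  → β₁ A' | ... | β_n A'
  A' → α₁ A' | ... | α_m A' | ε

E → f E becomes E → f E E'
E → n becomes E → n E'
E → E f E becomes E' → f E E'
E → E T n becomes E' → T n E'
Add E' → ε

Productions for other non-terminals are unchanged:
  T → , n

Resulting grammar:
E → f E E'
E → n E'
E' → f E E'
E' → T n E'
E' → ε
T → , n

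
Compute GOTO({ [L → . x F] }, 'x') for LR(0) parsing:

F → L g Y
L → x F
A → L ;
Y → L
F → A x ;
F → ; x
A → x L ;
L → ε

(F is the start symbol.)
GOTO(I, 'x') = CLOSURE({ [A → αX.β] : [A → α.Xβ] ∈ I, X = 'x' })

Items with dot before 'x', with the dot advanced:
  [L → . x F] → [L → x . F]
Closure of the advanced items:
  [L → x . F] has the dot before F: add [F → . L g Y], [F → . A x ;], [F → . ; x]
  [F → . L g Y] has the dot before L: add [L → . x F], [L → .]
  [F → . A x ;] has the dot before A: add [A → . L ;], [A → . x L ;]

GOTO = { [A → . L ;], [A → . x L ;], [F → . ; x], [F → . A x ;], [F → . L g Y], [L → . x F], [L → .], [L → x . F] }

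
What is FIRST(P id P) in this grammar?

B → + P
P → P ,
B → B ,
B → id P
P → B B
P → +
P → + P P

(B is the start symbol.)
FIRST sets of the non-terminals involved (from the grammar, by fixed-point iteration):
  FIRST(P) = { '+', 'id' }

To compute FIRST(P id P), process the symbols left to right:
Symbol P is a non-terminal. Add FIRST(P) \ {ε} = { '+', 'id' }
P is not nullable (ε ∉ FIRST(P)), so stop here.
FIRST(P id P) = { '+', 'id' }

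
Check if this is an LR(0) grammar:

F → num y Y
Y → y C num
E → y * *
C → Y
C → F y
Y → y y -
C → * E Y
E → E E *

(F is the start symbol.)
A grammar is LR(0) if no state in the canonical LR(0) collection has:
  - both a shift item (dot before a terminal) and a complete item (shift-reduce conflict), or
  - two or more complete items (reduce-reduce conflict; the accept item [F' → F .] counts as a complete item here).

Augment with F' → F and build the canonical LR(0) collection (I0 = CLOSURE({[F' → . F]}), then GOTO on every symbol after a dot until no new states appear). It has 23 states:
  I0: { [F → . num y Y], [F' → . F] }  — shift
  I1: { [F' → F .] }  — accept
  I2: { [F → num . y Y] }  — shift
  I3: { [F → num y . Y], [Y → . y C num], [Y → . y y -] }  — shift
  I4: { [F → num y Y .] }  — reduce
  I5: { [C → . * E Y], [C → . F y], [C → . Y], [F → . num y Y], [Y → . y C num], [Y → . y y -], [Y → y . C num], [Y → y . y -] }  — shift
  I6: { [C → * . E Y], [E → . E E *], [E → . y * *] }  — shift
  I7: { [Y → y C . num] }  — shift
  I8: { [C → F . y] }  — shift
  I9: { [C → Y .] }  — reduce
  I10: { [C → . * E Y], [C → . F y], [C → . Y], [F → . num y Y], [Y → . y C num], [Y → . y y -], [Y → y . C num], [Y → y . y -], [Y → y y . -] }  — shift
  I11: { [Y → y y - .] }  — reduce
  I12: { [C → F y .] }  — reduce
  I13: { [Y → y C num .] }  — reduce
  I14: { [C → * E . Y], [E → . E E *], [E → . y * *], [E → E . E *], [Y → . y C num], [Y → . y y -] }  — shift
  I15: { [E → y . * *] }  — shift
  I16: { [E → y * . *] }  — shift
  I17: { [E → y * * .] }  — reduce
  I18: { [E → . E E *], [E → . y * *], [E → E . E *], [E → E E . *] }  — shift
  I19: { [C → * E Y .] }  — reduce
  I20: { [C → . * E Y], [C → . F y], [C → . Y], [E → y . * *], [F → . num y Y], [Y → . y C num], [Y → . y y -], [Y → y . C num], [Y → y . y -] }  — shift
  I21: { [C → * . E Y], [E → . E E *], [E → . y * *], [E → y * . *] }  — shift
  I22: { [E → E E * .] }  — reduce

Every state is either a pure shift/goto state or contains exactly one complete item and nothing to shift — no conflicts. The grammar is LR(0).

Answer: Yes, the grammar is LR(0)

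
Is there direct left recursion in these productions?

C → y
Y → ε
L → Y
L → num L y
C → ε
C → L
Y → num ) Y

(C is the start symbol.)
Direct left recursion occurs when N → N α for some non-terminal N (the right-hand side begins with the left-hand side itself).

C → y: starts with y
Y → ε: starts with ε
L → Y: starts with Y
L → num L y: starts with num
C → ε: starts with ε
C → L: starts with L
Y → num ) Y: starts with num

No direct left recursion found.

Answer: No direct left recursion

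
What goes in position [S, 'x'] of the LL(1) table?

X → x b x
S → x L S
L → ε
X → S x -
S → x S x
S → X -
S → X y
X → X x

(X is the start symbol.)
S → x L S, S → x S x, S → X -, S → X y

To find M[S, 'x'], we find productions for S where 'x' is in the predict set (PREDICT(N → α) = (FIRST(α) \ {ε}) ∪ (FOLLOW(N) if α ⇒* ε)).

Relevant sets:
  FIRST(X) = { 'x' }

S → x L S: PREDICT = { 'x' }
  'x' is in predict set, so this production goes in M[S, 'x']
S → x S x: PREDICT = { 'x' }
  'x' is in predict set, so this production goes in M[S, 'x']
S → X -: PREDICT = { 'x' }
  'x' is in predict set, so this production goes in M[S, 'x']
S → X y: PREDICT = { 'x' }
  'x' is in predict set, so this production goes in M[S, 'x']

M[S, 'x'] = S → x L S, S → x S x, S → X -, S → X y  (a multiply-defined cell — the grammar is not LL(1))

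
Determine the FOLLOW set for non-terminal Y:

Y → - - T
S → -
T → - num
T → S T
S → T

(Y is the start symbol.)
{ $ }

To compute FOLLOW(Y), find every occurrence of Y on a right-hand side N → α Y β: add FIRST(β) \ {ε}, and if β is empty or nullable also add FOLLOW(N). Iterate to a fixed point.

Y is the start symbol, so $ ∈ FOLLOW(Y).
Y does not occur on any right-hand side.

Taking the union: FOLLOW(Y) = { $ }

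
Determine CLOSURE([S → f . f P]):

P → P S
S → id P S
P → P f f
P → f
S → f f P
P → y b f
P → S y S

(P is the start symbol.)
To compute CLOSURE, for each item [A → α.Bβ] where B is a non-terminal, add [B → .γ] for all productions B → γ; repeat for the newly added items until nothing changes.

Start with: [S → f . f P]
The dot precedes the terminal f, so nothing is added.

CLOSURE = { [S → f . f P] }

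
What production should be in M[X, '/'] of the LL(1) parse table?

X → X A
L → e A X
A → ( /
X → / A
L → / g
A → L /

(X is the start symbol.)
X → X A, X → / A

To find M[X, '/'], we find productions for X where '/' is in the predict set (PREDICT(N → α) = (FIRST(α) \ {ε}) ∪ (FOLLOW(N) if α ⇒* ε)).

Relevant sets:
  FIRST(X) = { '/' }

X → X A: PREDICT = { '/' }
  '/' is in predict set, so this production goes in M[X, '/']
X → / A: PREDICT = { '/' }
  '/' is in predict set, so this production goes in M[X, '/']

M[X, '/'] = X → X A, X → / A  (a multiply-defined cell — the grammar is not LL(1))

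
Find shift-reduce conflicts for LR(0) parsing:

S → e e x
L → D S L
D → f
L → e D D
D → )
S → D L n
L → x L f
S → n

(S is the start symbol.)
A shift-reduce conflict occurs when an LR(0) state has both:
  - a complete (reduce) item [A → α .] (dot at the end), and
  - a shift item [B → β . c γ] (dot before a terminal).

Augment with S' → S and build the canonical LR(0) collection (I0 = CLOSURE({[S' → . S]}), then GOTO on every symbol after a dot until no new states appear). It has 20 states:
  I0: { [D → . )], [D → . f], [S → . D L n], [S → . e e x], [S → . n], [S' → . S] }  — shift
  I1: { [D → ) .] }  — reduce
  I2: { [D → . )], [D → . f], [L → . D S L], [L → . e D D], [L → . x L f], [S → D . L n] }  — shift
  I3: { [S' → S .] }  — accept
  I4: { [S → e . e x] }  — shift
  I5: { [D → f .] }  — reduce
  I6: { [S → n .] }  — reduce
  I7: { [S → e e . x] }  — shift
  I8: { [S → e e x .] }  — reduce
  I9: { [D → . )], [D → . f], [L → D . S L], [S → . D L n], [S → . e e x], [S → . n] }  — shift
  I10: { [S → D L . n] }  — shift
  I11: { [D → . )], [D → . f], [L → e . D D] }  — shift
  I12: { [D → . )], [D → . f], [L → . D S L], [L → . e D D], [L → . x L f], [L → x . L f] }  — shift
  I13: { [L → x L . f] }  — shift
  I14: { [L → x L f .] }  — reduce
  I15: { [D → . )], [D → . f], [L → e D . D] }  — shift
  I16: { [L → e D D .] }  — reduce
  I17: { [S → D L n .] }  — reduce
  I18: { [D → . )], [D → . f], [L → . D S L], [L → . e D D], [L → . x L f], [L → D S . L] }  — shift
  I19: { [L → D S L .] }  — reduce

No state contains both a complete item and a shift item.

Answer: No shift-reduce conflicts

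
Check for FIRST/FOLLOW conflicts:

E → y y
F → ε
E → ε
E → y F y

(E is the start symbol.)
A FIRST/FOLLOW conflict occurs when a non-terminal N has a nullable alternative N → β (β ⇒* ε) and another alternative N → α with FIRST(α) ∩ FOLLOW(N) ≠ ∅: on such a lookahead the parser cannot decide between expanding α and letting N vanish via β.

Nullable non-terminals: E, F.

E: nullable alternative(s) E → ε; FOLLOW(E) = { $ }
  E → y y: FIRST \ {ε} = { 'y' } — disjoint from FOLLOW(E)
  E → ε: FIRST \ {ε} = { } — this is the only nullable alternative, skip
  E → y F y: FIRST \ {ε} = { 'y' } — disjoint from FOLLOW(E)
F has a nullable alternative but only one production, so nothing to check.

No FIRST/FOLLOW conflicts found.

Answer: No FIRST/FOLLOW conflicts.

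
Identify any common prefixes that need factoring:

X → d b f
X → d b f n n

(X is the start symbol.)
Left-factoring is needed when two productions for the same non-terminal
share a common prefix on the right-hand side.

Productions for X:
  X → d b f
  X → d b f n n

Found common prefix 'd b f' in productions for X

Answer: Yes, X has productions with common prefix 'd b f'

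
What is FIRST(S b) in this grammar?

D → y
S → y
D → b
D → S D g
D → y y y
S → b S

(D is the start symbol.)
FIRST sets of the non-terminals involved (from the grammar, by fixed-point iteration):
  FIRST(S) = { 'b', 'y' }

To compute FIRST(S b), process the symbols left to right:
Symbol S is a non-terminal. Add FIRST(S) \ {ε} = { 'b', 'y' }
S is not nullable (ε ∉ FIRST(S)), so stop here.
FIRST(S b) = { 'b', 'y' }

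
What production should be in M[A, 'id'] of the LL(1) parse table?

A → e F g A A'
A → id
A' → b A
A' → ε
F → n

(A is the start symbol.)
A → id

To find M[A, 'id'], we find productions for A where 'id' is in the predict set (PREDICT(N → α) = (FIRST(α) \ {ε}) ∪ (FOLLOW(N) if α ⇒* ε)).

A → e F g A A': PREDICT = { 'e' }
A → id: PREDICT = { 'id' }
  'id' is in predict set, so this production goes in M[A, 'id']

M[A, 'id'] = A → id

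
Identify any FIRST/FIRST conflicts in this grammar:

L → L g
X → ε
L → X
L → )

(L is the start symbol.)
Yes. L → L g / L → ')' on { ')' }

A FIRST/FIRST conflict occurs when two productions N → α and N → β for the same non-terminal have FIRST(α) ∩ FIRST(β) ≠ ∅ (with ε ∈ FIRST of a nullable right-hand side, so two nullable alternatives also conflict).

FIRST sets of the non-terminals at (or reachable through a nullable prefix from) the front of some alternative:
  FIRST(L) = { ')', 'g', ε }
  FIRST(X) = { ε }

Productions for L:
  L → L g: FIRST = { ')', 'g' }
  L → X: FIRST = { ε }
  L → ): FIRST = { ')' }
X has only one production, so no FIRST/FIRST conflict is possible there.

Conflict for L: L → L g and L → )
  Overlap: { ')' }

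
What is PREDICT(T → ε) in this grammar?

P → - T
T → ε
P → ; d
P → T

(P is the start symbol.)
PREDICT(T → ε) = (FIRST(RHS) \ {ε}) ∪ (FOLLOW(T) if ε ∈ FIRST(RHS), i.e. RHS ⇒* ε)
The right-hand side is ε (FIRST(ε) = { ε }), so the predict set is FOLLOW(T) = { $ }
PREDICT(T → ε) = { $ }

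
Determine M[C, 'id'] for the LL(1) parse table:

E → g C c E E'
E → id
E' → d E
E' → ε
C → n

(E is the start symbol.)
Empty (error entry)

To find M[C, 'id'], we find productions for C where 'id' is in the predict set (PREDICT(N → α) = (FIRST(α) \ {ε}) ∪ (FOLLOW(N) if α ⇒* ε)).

C → n: PREDICT = { 'n' }

M[C, 'id'] is empty (no production applies)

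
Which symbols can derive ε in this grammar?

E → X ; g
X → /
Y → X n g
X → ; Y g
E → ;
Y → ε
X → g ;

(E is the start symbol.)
{ 'Y' }

A non-terminal is nullable if it can derive ε (the empty string): either it has an ε-production, or it has a production whose right-hand side consists entirely of nullable non-terminals.

ε-productions: Y → ε
So Y is immediately nullable.
No further non-terminal can be added: every production for the remaining non-terminals contains a terminal or a non-nullable non-terminal.
Nullable = { 'Y' }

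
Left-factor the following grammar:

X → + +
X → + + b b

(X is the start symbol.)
Left-factoring transforms A → αβ₁ | αβ₂ into A → αA' and A' → β₁ | β₂
(α is the longest common prefix among the alternatives). Repeat until
no nonterminal has two alternatives with a common prefix.

Round 1: X has alternatives sharing prefix '+ +'. Introduce X': X → + + X'
  Add: X' → ε
  Add: X' → b b

No remaining common prefixes — done.

Resulting grammar:
X → + + X'
X' → ε
X' → b b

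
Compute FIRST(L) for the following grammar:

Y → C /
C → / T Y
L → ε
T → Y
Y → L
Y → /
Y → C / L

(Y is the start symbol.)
{ ε }

From L → ε:
  - ε-production, so ε ∈ FIRST(L)

Collecting: FIRST(L) = { ε }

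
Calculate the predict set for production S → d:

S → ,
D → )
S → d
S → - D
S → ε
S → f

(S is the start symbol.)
PREDICT(S → d) = (FIRST(RHS) \ {ε}) ∪ (FOLLOW(S) if ε ∈ FIRST(RHS), i.e. RHS ⇒* ε)
FIRST(d) = { 'd' }
ε ∉ FIRST(d), so FOLLOW(S) is not added.
PREDICT(S → d) = { 'd' }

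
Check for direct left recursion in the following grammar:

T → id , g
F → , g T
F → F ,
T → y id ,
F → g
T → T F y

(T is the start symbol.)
T → id , g: starts with id
F → , g T: starts with ','
F → F ,: LEFT RECURSIVE (starts with F)
T → y id ,: starts with y
F → g: starts with g
T → T F y: LEFT RECURSIVE (starts with T)

The grammar has direct left recursion on: F, T.

Answer: Yes, F, T are left-recursive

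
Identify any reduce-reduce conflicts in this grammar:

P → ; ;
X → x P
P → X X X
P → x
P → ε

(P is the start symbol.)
Yes — I4: [P → .] vs [P → x .]

Augment with P' → P and build the canonical LR(0) collection (I0 = CLOSURE({[P' → . P]}), then GOTO on every symbol after a dot until no new states appear). It has 10 states:
  I0: { [P → . ; ;], [P → . X X X], [P → . x], [P → .], [P' → . P], [X → . x P] }  — shift, reduce
  I1: { [P → ; . ;] }  — shift
  I2: { [P' → P .] }  — accept
  I3: { [P → X . X X], [X → . x P] }  — shift
  I4: { [P → . ; ;], [P → . X X X], [P → . x], [P → .], [P → x .], [X → . x P], [X → x . P] }  — shift, 2 reduces
  I5: { [X → x P .] }  — reduce
  I6: { [P → X X . X], [X → . x P] }  — shift
  I7: { [P → . ; ;], [P → . X X X], [P → . x], [P → .], [X → . x P], [X → x . P] }  — shift, reduce
  I8: { [P → X X X .] }  — reduce
  I9: { [P → ; ; .] }  — reduce

I4 contains complete items [P → .], [P → x .] — reduce-reduce conflict.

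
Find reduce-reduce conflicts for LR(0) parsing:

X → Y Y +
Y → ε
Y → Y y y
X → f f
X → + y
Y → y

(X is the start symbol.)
No reduce-reduce conflicts

A reduce-reduce conflict occurs when an LR(0) state has two complete items [A → α .] and [B → β .] — both call for a reduction, and with no lookahead the parser cannot choose between them.

Augment with X' → X and build the canonical LR(0) collection (I0 = CLOSURE({[X' → . X]}), then GOTO on every symbol after a dot until no new states appear). It has 13 states:
  I0: { [X → . + y], [X → . Y Y +], [X → . f f], [X' → . X], [Y → . Y y y], [Y → . y], [Y → .] }  — shift, reduce
  I1: { [X → + . y] }  — shift
  I2: { [X' → X .] }  — accept
  I3: { [X → Y . Y +], [Y → . Y y y], [Y → . y], [Y → .], [Y → Y . y y] }  — shift, reduce
  I4: { [X → f . f] }  — shift
  I5: { [Y → y .] }  — reduce
  I6: { [X → f f .] }  — reduce
  I7: { [X → Y Y . +], [Y → Y . y y] }  — shift
  I8: { [Y → Y y . y], [Y → y .] }  — shift, reduce
  I9: { [Y → Y y y .] }  — reduce
  I10: { [X → Y Y + .] }  — reduce
  I11: { [Y → Y y . y] }  — shift
  I12: { [X → + y .] }  — reduce

No state contains more than one complete item.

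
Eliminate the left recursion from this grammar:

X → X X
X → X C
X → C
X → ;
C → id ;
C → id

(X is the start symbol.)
X is directly left-recursive. The standard transformation for
  A → A α₁ | ... | A α_m | β₁ | ... | β_n
is
  A  → β₁ A' | ... | β_n A'
  A' → α₁ A' | ... | α_m A' | ε

X → C becomes X → C X'
X → ; becomes X → ; X'
X → X X becomes X' → X X'
X → X C becomes X' → C X'
Add X' → ε

Productions for other non-terminals are unchanged:
  C → id ;
  C → id

Resulting grammar:
X → C X'
X → ; X'
X' → X X'
X' → C X'
X' → ε
C → id ;
C → id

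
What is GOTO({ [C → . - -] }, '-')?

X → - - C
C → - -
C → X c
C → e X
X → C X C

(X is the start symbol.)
GOTO(I, '-') = CLOSURE({ [A → αX.β] : [A → α.Xβ] ∈ I, X = '-' })

Items with dot before '-', with the dot advanced:
  [C → . - -] → [C → - . -]
Closure adds nothing (no advanced item has the dot before a non-terminal).

GOTO = { [C → - . -] }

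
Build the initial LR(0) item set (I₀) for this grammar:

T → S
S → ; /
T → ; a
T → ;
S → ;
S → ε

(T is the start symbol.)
First, augment the grammar with T' → T
I₀ = CLOSURE({ [T' → . T] }):
  [T' → . T] has the dot before T: add [T → . S], [T → . ; a], [T → . ;]
  [T → . S] has the dot before S: add [S → . ; /], [S → . ;], [S → .]
No further items can be added.

I₀ = { [S → . ; /], [S → . ;], [S → .], [T → . ; a], [T → . ;], [T → . S], [T' → . T] }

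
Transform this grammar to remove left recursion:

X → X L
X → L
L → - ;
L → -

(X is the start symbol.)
X is directly left-recursive. The standard transformation for
  A → A α₁ | ... | A α_m | β₁ | ... | β_n
is
  A  → β₁ A' | ... | β_n A'
  A' → α₁ A' | ... | α_m A' | ε

X → L becomes X → L X'
X → X L becomes X' → L X'
Add X' → ε

Productions for other non-terminals are unchanged:
  L → - ;
  L → -

Resulting grammar:
X → L X'
X' → L X'
X' → ε
L → - ;
L → -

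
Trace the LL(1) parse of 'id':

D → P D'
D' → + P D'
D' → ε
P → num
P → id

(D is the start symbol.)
LL(1) parsing maintains a stack (initially the start symbol over $) and the input. At each step: if the stack top is a terminal, match it against the current input token; if it is a non-terminal N, replace it with the RHS of M[N, lookahead] (the unique production whose predict set contains the lookahead).

Stack is shown with the top on the left.

Stack    Input  Action
----------------------
D $      id $   output D → P D'
P D' $   id $   output P → id
id D' $  id $   match 'id'
D' $     $      output D' → ε
$        $      accept

The string is accepted.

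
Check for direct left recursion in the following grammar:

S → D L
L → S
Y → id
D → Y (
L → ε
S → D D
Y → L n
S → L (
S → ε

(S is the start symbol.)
Direct left recursion occurs when N → N α for some non-terminal N (the right-hand side begins with the left-hand side itself).

S → D L: starts with D
L → S: starts with S
Y → id: starts with id
D → Y (: starts with Y
L → ε: starts with ε
S → D D: starts with D
Y → L n: starts with L
S → L (: starts with L
S → ε: starts with ε

No direct left recursion found.

Answer: No direct left recursion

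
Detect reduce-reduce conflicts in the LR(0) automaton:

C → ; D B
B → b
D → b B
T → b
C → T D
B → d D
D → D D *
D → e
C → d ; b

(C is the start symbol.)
A reduce-reduce conflict occurs when an LR(0) state has two complete items [A → α .] and [B → β .] — both call for a reduction, and with no lookahead the parser cannot choose between them.

Augment with C' → C and build the canonical LR(0) collection (I0 = CLOSURE({[C' → . C]}), then GOTO on every symbol after a dot until no new states appear). It has 20 states:
  I0: { [C → . ; D B], [C → . T D], [C → . d ; b], [C' → . C], [T → . b] }  — shift
  I1: { [C → ; . D B], [D → . D D *], [D → . b B], [D → . e] }  — shift
  I2: { [C' → C .] }  — accept
  I3: { [C → T . D], [D → . D D *], [D → . b B], [D → . e] }  — shift
  I4: { [T → b .] }  — reduce
  I5: { [C → d . ; b] }  — shift
  I6: { [C → d ; . b] }  — shift
  I7: { [C → d ; b .] }  — reduce
  I8: { [C → T D .], [D → . D D *], [D → . b B], [D → . e], [D → D . D *] }  — shift, reduce
  I9: { [B → . b], [B → . d D], [D → b . B] }  — shift
  I10: { [D → e .] }  — reduce
  I11: { [D → b B .] }  — reduce
  I12: { [B → b .] }  — reduce
  I13: { [B → d . D], [D → . D D *], [D → . b B], [D → . e] }  — shift
  I14: { [B → d D .], [D → . D D *], [D → . b B], [D → . e], [D → D . D *] }  — shift, reduce
  I15: { [D → . D D *], [D → . b B], [D → . e], [D → D . D *], [D → D D . *] }  — shift
  I16: { [D → D D * .] }  — reduce
  I17: { [B → . b], [B → . d D], [C → ; D . B], [D → . D D *], [D → . b B], [D → . e], [D → D . D *] }  — shift
  I18: { [C → ; D B .] }  — reduce
  I19: { [B → . b], [B → . d D], [B → b .], [D → b . B] }  — shift, reduce

No state contains more than one complete item.

Answer: No reduce-reduce conflicts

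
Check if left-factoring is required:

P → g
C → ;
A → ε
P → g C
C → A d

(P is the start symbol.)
Yes, P has productions with common prefix 'g'

Left-factoring is needed when two productions for the same non-terminal
share a common prefix on the right-hand side.

Productions for P:
  P → g
  P → g C
Productions for C:
  C → ;
  C → A d

Found common prefix 'g' in productions for P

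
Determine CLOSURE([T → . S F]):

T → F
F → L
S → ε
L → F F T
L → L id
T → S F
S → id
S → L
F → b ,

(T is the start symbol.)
{ [F → . L], [F → . b ,], [L → . F F T], [L → . L id], [S → . L], [S → . id], [S → .], [T → . S F] }

Start with: [T → . S F]
  [T → . S F] has the dot before S: add [S → .], [S → . id], [S → . L]
  [S → . L] has the dot before L: add [L → . F F T], [L → . L id]
  [L → . F F T] has the dot before F: add [F → . L], [F → . b ,]
No further items can be added.

CLOSURE = { [F → . L], [F → . b ,], [L → . F F T], [L → . L id], [S → . L], [S → . id], [S → .], [T → . S F] }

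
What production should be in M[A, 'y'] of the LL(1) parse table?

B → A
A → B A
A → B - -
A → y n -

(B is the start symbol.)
A → B A, A → B - -, A → y n -

To find M[A, 'y'], we find productions for A where 'y' is in the predict set (PREDICT(N → α) = (FIRST(α) \ {ε}) ∪ (FOLLOW(N) if α ⇒* ε)).

Relevant sets:
  FIRST(B) = { 'y' }

A → B A: PREDICT = { 'y' }
  'y' is in predict set, so this production goes in M[A, 'y']
A → B - -: PREDICT = { 'y' }
  'y' is in predict set, so this production goes in M[A, 'y']
A → y n -: PREDICT = { 'y' }
  'y' is in predict set, so this production goes in M[A, 'y']

M[A, 'y'] = A → B A, A → B - -, A → y n -  (a multiply-defined cell — the grammar is not LL(1))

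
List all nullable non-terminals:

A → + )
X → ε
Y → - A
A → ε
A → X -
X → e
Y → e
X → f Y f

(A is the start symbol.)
A non-terminal is nullable if it can derive ε (the empty string): either it has an ε-production, or it has a production whose right-hand side consists entirely of nullable non-terminals.

ε-productions: X → ε, A → ε
So X, A are immediately nullable.
No further non-terminal can be added: every production for the remaining non-terminals contains a terminal or a non-nullable non-terminal.
Nullable = { 'A', 'X' }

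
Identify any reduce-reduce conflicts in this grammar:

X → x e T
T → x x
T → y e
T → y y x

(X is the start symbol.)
A reduce-reduce conflict occurs when an LR(0) state has two complete items [A → α .] and [B → β .] — both call for a reduction, and with no lookahead the parser cannot choose between them.

Augment with X' → X and build the canonical LR(0) collection (I0 = CLOSURE({[X' → . X]}), then GOTO on every symbol after a dot until no new states appear). It has 11 states:
  I0: { [X → . x e T], [X' → . X] }  — shift
  I1: { [X' → X .] }  — accept
  I2: { [X → x . e T] }  — shift
  I3: { [T → . x x], [T → . y e], [T → . y y x], [X → x e . T] }  — shift
  I4: { [X → x e T .] }  — reduce
  I5: { [T → x . x] }  — shift
  I6: { [T → y . e], [T → y . y x] }  — shift
  I7: { [T → y e .] }  — reduce
  I8: { [T → y y . x] }  — shift
  I9: { [T → y y x .] }  — reduce
  I10: { [T → x x .] }  — reduce

No state contains more than one complete item.

Answer: No reduce-reduce conflicts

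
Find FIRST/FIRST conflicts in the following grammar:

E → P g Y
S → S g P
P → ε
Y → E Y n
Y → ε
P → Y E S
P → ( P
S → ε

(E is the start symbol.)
A FIRST/FIRST conflict occurs when two productions N → α and N → β for the same non-terminal have FIRST(α) ∩ FIRST(β) ≠ ∅ (with ε ∈ FIRST of a nullable right-hand side, so two nullable alternatives also conflict).

FIRST sets of the non-terminals at (or reachable through a nullable prefix from) the front of some alternative:
  FIRST(S) = { 'g', ε }
  FIRST(Y) = { '(', 'g', ε }
  FIRST(E) = { '(', 'g' }

Productions for S:
  S → S g P: FIRST = { 'g' }
  S → ε: FIRST = { ε }
Productions for P:
  P → ε: FIRST = { ε }
  P → Y E S: FIRST = { '(', 'g' }
  P → ( P: FIRST = { '(' }
Productions for Y:
  Y → E Y n: FIRST = { '(', 'g' }
  Y → ε: FIRST = { ε }
E has only one production, so no FIRST/FIRST conflict is possible there.

Conflict for P: P → Y E S and P → ( P
  Overlap: { '(' }

Answer: Yes. P → Y E S / P → '(' P on { '(' }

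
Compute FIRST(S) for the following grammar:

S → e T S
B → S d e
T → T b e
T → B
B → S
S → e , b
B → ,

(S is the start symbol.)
From S → e T S:
  - e is a terminal: add 'e' and stop
From S → e , b:
  - e is a terminal: add 'e' and stop

Collecting: FIRST(S) = { 'e' }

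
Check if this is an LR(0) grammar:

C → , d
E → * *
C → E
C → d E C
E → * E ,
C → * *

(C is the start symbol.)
No. Shift-reduce conflict between [E → * * .] and [E → . * *]

Augment with C' → C and build the canonical LR(0) collection (I0 = CLOSURE({[C' → . C]}), then GOTO on every symbol after a dot until no new states appear). It has 14 states:
  I0: { [C → . * *], [C → . , d], [C → . E], [C → . d E C], [C' → . C], [E → . * *], [E → . * E ,] }  — shift
  I1: { [C → * . *], [E → * . *], [E → * . E ,], [E → . * *], [E → . * E ,] }  — shift
  I2: { [C → , . d] }  — shift
  I3: { [C' → C .] }  — accept
  I4: { [C → E .] }  — reduce
  I5: { [C → d . E C], [E → . * *], [E → . * E ,] }  — shift
  I6: { [E → * . *], [E → * . E ,], [E → . * *], [E → . * E ,] }  — shift
  I7: { [C → . * *], [C → . , d], [C → . E], [C → . d E C], [C → d E . C], [E → . * *], [E → . * E ,] }  — shift
  I8: { [C → d E C .] }  — reduce
  I9: { [E → * * .], [E → * . *], [E → * . E ,], [E → . * *], [E → . * E ,] }  — shift, reduce
  I10: { [E → * E . ,] }  — shift
  I11: { [E → * E , .] }  — reduce
  I12: { [C → , d .] }  — reduce
  I13: { [C → * * .], [E → * * .], [E → * . *], [E → * . E ,], [E → . * *], [E → . * E ,] }  — shift, 2 reduces

Conflict in state I9:
  Shift-reduce conflict between [E → * * .] and [E → . * *]
So the grammar is NOT LR(0).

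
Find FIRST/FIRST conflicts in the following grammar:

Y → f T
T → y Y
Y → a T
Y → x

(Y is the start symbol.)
No FIRST/FIRST conflicts.

A FIRST/FIRST conflict occurs when two productions N → α and N → β for the same non-terminal have FIRST(α) ∩ FIRST(β) ≠ ∅ (with ε ∈ FIRST of a nullable right-hand side, so two nullable alternatives also conflict).

Productions for Y:
  Y → f T: FIRST = { 'f' }
  Y → a T: FIRST = { 'a' }
  Y → x: FIRST = { 'x' }
T has only one production, so no FIRST/FIRST conflict is possible there.

All alternatives of each non-terminal have pairwise disjoint FIRST sets.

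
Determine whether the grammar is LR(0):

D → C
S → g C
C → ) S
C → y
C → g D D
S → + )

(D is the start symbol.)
A grammar is LR(0) if no state in the canonical LR(0) collection has:
  - both a shift item (dot before a terminal) and a complete item (shift-reduce conflict), or
  - two or more complete items (reduce-reduce conflict; the accept item [D' → D .] counts as a complete item here).

Augment with D' → D and build the canonical LR(0) collection (I0 = CLOSURE({[D' → . D]}), then GOTO on every symbol after a dot until no new states appear). It has 13 states:
  I0: { [C → . ) S], [C → . g D D], [C → . y], [D → . C], [D' → . D] }  — shift
  I1: { [C → ) . S], [S → . + )], [S → . g C] }  — shift
  I2: { [D → C .] }  — reduce
  I3: { [D' → D .] }  — accept
  I4: { [C → . ) S], [C → . g D D], [C → . y], [C → g . D D], [D → . C] }  — shift
  I5: { [C → y .] }  — reduce
  I6: { [C → . ) S], [C → . g D D], [C → . y], [C → g D . D], [D → . C] }  — shift
  I7: { [C → g D D .] }  — reduce
  I8: { [S → + . )] }  — shift
  I9: { [C → ) S .] }  — reduce
  I10: { [C → . ) S], [C → . g D D], [C → . y], [S → g . C] }  — shift
  I11: { [S → g C .] }  — reduce
  I12: { [S → + ) .] }  — reduce

Every state is either a pure shift/goto state or contains exactly one complete item and nothing to shift — no conflicts. The grammar is LR(0).

Answer: Yes, the grammar is LR(0)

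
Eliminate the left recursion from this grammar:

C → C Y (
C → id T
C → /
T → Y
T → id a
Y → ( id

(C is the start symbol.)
C is directly left-recursive. The standard transformation for
  A → A α₁ | ... | A α_m | β₁ | ... | β_n
is
  A  → β₁ A' | ... | β_n A'
  A' → α₁ A' | ... | α_m A' | ε

C → id T becomes C → id T C'
C → / becomes C → / C'
C → C Y ( becomes C' → Y ( C'
Add C' → ε

Productions for other non-terminals are unchanged:
  T → Y
  T → id a
  Y → ( id

Resulting grammar:
C → id T C'
C → / C'
C' → Y ( C'
C' → ε
T → Y
T → id a
Y → ( id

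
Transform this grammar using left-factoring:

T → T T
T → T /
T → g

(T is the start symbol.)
T → T T'
T' → T
T' → /
T → g

Left-factoring transforms A → αβ₁ | αβ₂ into A → αA' and A' → β₁ | β₂
(α is the longest common prefix among the alternatives). Repeat until
no nonterminal has two alternatives with a common prefix.

Round 1: T has alternatives sharing prefix 'T'. Introduce T': T → T T'
  Add: T' → T
  Add: T' → /

No remaining common prefixes — done.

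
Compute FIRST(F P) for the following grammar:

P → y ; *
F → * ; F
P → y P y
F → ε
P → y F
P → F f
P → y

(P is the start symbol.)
FIRST sets of the non-terminals involved (from the grammar, by fixed-point iteration):
  FIRST(F) = { '*', ε }
  FIRST(P) = { '*', 'f', 'y' }

To compute FIRST(F P), process the symbols left to right:
Symbol F is a non-terminal. Add FIRST(F) \ {ε} = { '*' }
F is nullable (ε ∈ FIRST(F)), continue to the next symbol.
Symbol P is a non-terminal. Add FIRST(P) \ {ε} = { '*', 'f', 'y' }
P is not nullable (ε ∉ FIRST(P)), so stop here.
FIRST(F P) = { '*', 'f', 'y' }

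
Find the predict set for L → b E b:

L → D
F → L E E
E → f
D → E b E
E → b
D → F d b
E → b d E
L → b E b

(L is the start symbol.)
PREDICT(L → b E b) = (FIRST(RHS) \ {ε}) ∪ (FOLLOW(L) if ε ∈ FIRST(RHS), i.e. RHS ⇒* ε)
FIRST(b E b) = { 'b' }
ε ∉ FIRST(b E b), so FOLLOW(L) is not added.
PREDICT(L → b E b) = { 'b' }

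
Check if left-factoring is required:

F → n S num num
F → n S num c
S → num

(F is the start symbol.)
Yes, F has productions with common prefix 'n S num'

Left-factoring is needed when two productions for the same non-terminal
share a common prefix on the right-hand side.

Productions for F:
  F → n S num num
  F → n S num c

Found common prefix 'n S num' in productions for F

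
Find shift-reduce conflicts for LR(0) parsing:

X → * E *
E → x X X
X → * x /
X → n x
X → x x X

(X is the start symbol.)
No shift-reduce conflicts

A shift-reduce conflict occurs when an LR(0) state has both:
  - a complete (reduce) item [A → α .] (dot at the end), and
  - a shift item [B → β . c γ] (dot before a terminal).

Augment with X' → X and build the canonical LR(0) collection (I0 = CLOSURE({[X' → . X]}), then GOTO on every symbol after a dot until no new states appear). It has 14 states:
  I0: { [X → . * E *], [X → . * x /], [X → . n x], [X → . x x X], [X' → . X] }  — shift
  I1: { [E → . x X X], [X → * . E *], [X → * . x /] }  — shift
  I2: { [X' → X .] }  — accept
  I3: { [X → n . x] }  — shift
  I4: { [X → x . x X] }  — shift
  I5: { [X → . * E *], [X → . * x /], [X → . n x], [X → . x x X], [X → x x . X] }  — shift
  I6: { [X → x x X .] }  — reduce
  I7: { [X → n x .] }  — reduce
  I8: { [X → * E . *] }  — shift
  I9: { [E → x . X X], [X → * x . /], [X → . * E *], [X → . * x /], [X → . n x], [X → . x x X] }  — shift
  I10: { [X → * x / .] }  — reduce
  I11: { [E → x X . X], [X → . * E *], [X → . * x /], [X → . n x], [X → . x x X] }  — shift
  I12: { [E → x X X .] }  — reduce
  I13: { [X → * E * .] }  — reduce

No state contains both a complete item and a shift item.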